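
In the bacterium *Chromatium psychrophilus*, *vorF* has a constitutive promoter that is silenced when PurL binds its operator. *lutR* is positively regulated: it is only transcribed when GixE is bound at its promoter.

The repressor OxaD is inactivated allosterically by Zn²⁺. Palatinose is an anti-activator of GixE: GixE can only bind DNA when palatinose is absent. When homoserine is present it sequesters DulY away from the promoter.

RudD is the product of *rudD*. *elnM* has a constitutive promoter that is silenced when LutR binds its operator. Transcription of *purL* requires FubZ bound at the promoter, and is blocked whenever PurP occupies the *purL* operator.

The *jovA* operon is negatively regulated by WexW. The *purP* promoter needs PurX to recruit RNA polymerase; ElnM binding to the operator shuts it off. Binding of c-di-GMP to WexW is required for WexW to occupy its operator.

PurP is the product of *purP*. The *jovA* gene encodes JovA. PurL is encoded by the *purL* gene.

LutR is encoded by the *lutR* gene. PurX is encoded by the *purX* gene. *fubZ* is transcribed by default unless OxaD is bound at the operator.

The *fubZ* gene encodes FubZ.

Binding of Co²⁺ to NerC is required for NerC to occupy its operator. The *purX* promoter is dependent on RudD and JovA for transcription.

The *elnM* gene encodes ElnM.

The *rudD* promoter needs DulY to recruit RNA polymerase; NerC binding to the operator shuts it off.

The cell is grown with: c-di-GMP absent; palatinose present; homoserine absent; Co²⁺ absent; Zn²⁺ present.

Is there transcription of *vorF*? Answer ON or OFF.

OFF

Palatinose is present, so GixE is inactive.
Required activator GixE is absent, so *lutR* is not transcribed.
So LutR is not produced.
With no repressor bound, *elnM* is transcribed.
So ElnM is produced and active.
Co²⁺ is absent, so NerC is inactive.
Homoserine is absent, so DulY is active.
No repressor is bound and DulY is active, so *rudD* is transcribed.
So RudD is produced and active.
c-di-GMP is absent, so WexW is inactive.
With no repressor bound, *jovA* is transcribed.
So JovA is produced and active.
No repressor is bound and RudD and JovA are active, so *purX* is transcribed.
So PurX is produced and active.
With repressor ElnM bound, *purP* is not transcribed.
So PurP is not produced.
Zn²⁺ is present, so OxaD is inactive.
With no repressor bound, *fubZ* is transcribed.
So FubZ is produced and active.
No repressor is bound and FubZ is active, so *purL* is transcribed.
So PurL is produced and active.
With repressor PurL bound, *vorF* is not transcribed.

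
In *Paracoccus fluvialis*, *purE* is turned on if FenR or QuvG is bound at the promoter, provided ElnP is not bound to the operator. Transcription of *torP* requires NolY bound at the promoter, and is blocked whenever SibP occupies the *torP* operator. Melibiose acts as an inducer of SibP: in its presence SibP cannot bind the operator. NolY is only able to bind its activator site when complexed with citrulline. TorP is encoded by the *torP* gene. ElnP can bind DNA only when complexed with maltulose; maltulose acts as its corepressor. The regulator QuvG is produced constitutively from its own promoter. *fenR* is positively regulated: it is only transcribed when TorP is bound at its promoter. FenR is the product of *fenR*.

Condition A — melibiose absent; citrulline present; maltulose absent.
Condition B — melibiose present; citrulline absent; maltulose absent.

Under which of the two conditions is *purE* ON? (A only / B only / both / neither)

both

Condition A:
Melibiose is absent, so SibP is active.
Citrulline is present, so NolY is active.
With repressor SibP bound, *torP* is not transcribed.
So TorP is not produced.
Required activator TorP is absent, so *fenR* is not transcribed.
So FenR is not produced.
Maltulose is absent, so ElnP is inactive.
QuvG is produced constitutively and is active.
Activator QuvG is present, so *purE* is transcribed.
→ *purE* is ON in A.
Condition B:
Melibiose is present, so SibP is inactive.
Citrulline is absent, so NolY is inactive.
Required activator NolY is absent, so *torP* is not transcribed.
So TorP is not produced.
Required activator TorP is absent, so *fenR* is not transcribed.
So FenR is not produced.
Maltulose is absent, so ElnP is inactive.
QuvG is produced constitutively and is active.
Activator QuvG is present, so *purE* is transcribed.
→ *purE* is ON in B.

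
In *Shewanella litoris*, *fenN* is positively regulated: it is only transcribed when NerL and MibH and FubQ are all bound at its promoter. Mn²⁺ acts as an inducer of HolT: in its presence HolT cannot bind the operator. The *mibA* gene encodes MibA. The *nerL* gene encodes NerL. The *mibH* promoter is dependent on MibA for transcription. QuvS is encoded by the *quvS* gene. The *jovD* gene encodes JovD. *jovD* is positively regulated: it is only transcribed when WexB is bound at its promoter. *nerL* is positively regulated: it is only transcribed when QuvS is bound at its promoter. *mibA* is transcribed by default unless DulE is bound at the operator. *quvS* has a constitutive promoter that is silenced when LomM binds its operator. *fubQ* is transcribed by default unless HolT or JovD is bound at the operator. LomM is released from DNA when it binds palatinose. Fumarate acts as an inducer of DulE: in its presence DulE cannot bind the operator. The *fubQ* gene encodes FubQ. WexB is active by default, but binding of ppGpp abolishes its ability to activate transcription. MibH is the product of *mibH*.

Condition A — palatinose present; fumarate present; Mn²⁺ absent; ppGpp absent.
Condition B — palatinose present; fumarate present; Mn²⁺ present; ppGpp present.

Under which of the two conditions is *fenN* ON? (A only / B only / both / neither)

Condition A:
Palatinose is present, so LomM is inactive.
With no repressor bound, *quvS* is transcribed.
So QuvS is produced and active.
No repressor is bound and QuvS is active, so *nerL* is transcribed.
So NerL is produced and active.
Fumarate is present, so DulE is inactive.
With no repressor bound, *mibA* is transcribed.
So MibA is produced and active.
No repressor is bound and MibA is active, so *mibH* is transcribed.
So MibH is produced and active.
Mn²⁺ is absent, so HolT is active.
ppGpp is absent, so WexB is active.
No repressor is bound and WexB is active, so *jovD* is transcribed.
So JovD is produced and active.
With repressor HolT bound, *fubQ* is not transcribed.
So FubQ is not produced.
Required activator FubQ is absent, so *fenN* is not transcribed.
→ *fenN* is OFF in A.
Condition B:
Palatinose is present, so LomM is inactive.
With no repressor bound, *quvS* is transcribed.
So QuvS is produced and active.
No repressor is bound and QuvS is active, so *nerL* is transcribed.
So NerL is produced and active.
Fumarate is present, so DulE is inactive.
With no repressor bound, *mibA* is transcribed.
So MibA is produced and active.
No repressor is bound and MibA is active, so *mibH* is transcribed.
So MibH is produced and active.
Mn²⁺ is present, so HolT is inactive.
ppGpp is present, so WexB is inactive.
Required activator WexB is absent, so *jovD* is not transcribed.
So JovD is not produced.
With no repressor bound, *fubQ* is transcribed.
So FubQ is produced and active.
No repressor is bound and NerL and MibH and FubQ are active, so *fenN* is transcribed.
→ *fenN* is ON in B.

B only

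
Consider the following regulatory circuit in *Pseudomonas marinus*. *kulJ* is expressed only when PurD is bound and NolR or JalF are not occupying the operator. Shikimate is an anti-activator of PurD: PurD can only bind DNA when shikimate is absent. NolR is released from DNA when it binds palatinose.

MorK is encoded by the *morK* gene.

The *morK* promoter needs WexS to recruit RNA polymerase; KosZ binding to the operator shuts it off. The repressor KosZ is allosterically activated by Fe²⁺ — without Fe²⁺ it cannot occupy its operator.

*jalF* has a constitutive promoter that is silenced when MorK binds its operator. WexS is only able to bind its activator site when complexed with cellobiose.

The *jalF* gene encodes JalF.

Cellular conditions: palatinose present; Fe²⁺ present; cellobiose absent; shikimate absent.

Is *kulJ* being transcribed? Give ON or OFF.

OFF

Palatinose is present, so NolR is inactive.
Cellobiose is absent, so WexS is inactive.
Fe²⁺ is present, so KosZ is active.
With repressor KosZ bound, *morK* is not transcribed.
So MorK is not produced.
With no repressor bound, *jalF* is transcribed.
So JalF is produced and active.
Shikimate is absent, so PurD is active.
With repressor JalF bound, *kulJ* is not transcribed.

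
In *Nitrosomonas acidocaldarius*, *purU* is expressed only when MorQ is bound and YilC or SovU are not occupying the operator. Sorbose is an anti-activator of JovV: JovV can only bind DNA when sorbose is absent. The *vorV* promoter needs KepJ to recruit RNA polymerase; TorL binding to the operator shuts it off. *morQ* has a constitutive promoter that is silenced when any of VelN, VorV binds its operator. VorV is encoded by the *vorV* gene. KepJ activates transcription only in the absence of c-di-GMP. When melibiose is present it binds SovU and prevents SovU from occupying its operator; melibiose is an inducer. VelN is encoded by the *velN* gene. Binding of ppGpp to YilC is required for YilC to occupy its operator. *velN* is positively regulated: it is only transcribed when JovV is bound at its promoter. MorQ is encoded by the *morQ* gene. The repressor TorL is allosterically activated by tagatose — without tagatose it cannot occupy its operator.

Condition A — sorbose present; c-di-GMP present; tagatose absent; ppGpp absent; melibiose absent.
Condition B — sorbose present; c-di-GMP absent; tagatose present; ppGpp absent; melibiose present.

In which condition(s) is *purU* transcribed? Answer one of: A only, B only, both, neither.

Condition A:
Sorbose is present, so JovV is inactive.
Required activator JovV is absent, so *velN* is not transcribed.
So VelN is not produced.
c-di-GMP is present, so KepJ is inactive.
Tagatose is absent, so TorL is inactive.
Required activator KepJ is absent, so *vorV* is not transcribed.
So VorV is not produced.
With no repressor bound, *morQ* is transcribed.
So MorQ is produced and active.
ppGpp is absent, so YilC is inactive.
Melibiose is absent, so SovU is active.
With repressor SovU bound, *purU* is not transcribed.
→ *purU* is OFF in A.
Condition B:
Sorbose is present, so JovV is inactive.
Required activator JovV is absent, so *velN* is not transcribed.
So VelN is not produced.
c-di-GMP is absent, so KepJ is active.
Tagatose is present, so TorL is active.
With repressor TorL bound, *vorV* is not transcribed.
So VorV is not produced.
With no repressor bound, *morQ* is transcribed.
So MorQ is produced and active.
ppGpp is absent, so YilC is inactive.
Melibiose is present, so SovU is inactive.
No repressor is bound and MorQ is active, so *purU* is transcribed.
→ *purU* is ON in B.

B only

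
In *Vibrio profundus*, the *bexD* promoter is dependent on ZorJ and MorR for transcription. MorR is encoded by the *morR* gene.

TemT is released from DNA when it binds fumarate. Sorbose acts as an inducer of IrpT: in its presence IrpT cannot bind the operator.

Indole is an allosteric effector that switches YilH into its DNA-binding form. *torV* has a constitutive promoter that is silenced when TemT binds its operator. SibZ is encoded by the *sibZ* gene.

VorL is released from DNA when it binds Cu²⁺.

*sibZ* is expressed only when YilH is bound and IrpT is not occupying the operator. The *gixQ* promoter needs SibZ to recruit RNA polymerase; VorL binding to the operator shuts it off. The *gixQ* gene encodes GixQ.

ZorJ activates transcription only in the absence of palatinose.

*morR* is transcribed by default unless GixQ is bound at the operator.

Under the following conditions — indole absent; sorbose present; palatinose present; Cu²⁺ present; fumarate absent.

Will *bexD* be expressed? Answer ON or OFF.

Palatinose is present, so ZorJ is inactive.
Cu²⁺ is present, so VorL is inactive.
Indole is absent, so YilH is inactive.
Sorbose is present, so IrpT is inactive.
Required activator YilH is absent, so *sibZ* is not transcribed.
So SibZ is not produced.
Required activator SibZ is absent, so *gixQ* is not transcribed.
So GixQ is not produced.
With no repressor bound, *morR* is transcribed.
So MorR is produced and active.
Required activator ZorJ is absent, so *bexD* is not transcribed.

OFF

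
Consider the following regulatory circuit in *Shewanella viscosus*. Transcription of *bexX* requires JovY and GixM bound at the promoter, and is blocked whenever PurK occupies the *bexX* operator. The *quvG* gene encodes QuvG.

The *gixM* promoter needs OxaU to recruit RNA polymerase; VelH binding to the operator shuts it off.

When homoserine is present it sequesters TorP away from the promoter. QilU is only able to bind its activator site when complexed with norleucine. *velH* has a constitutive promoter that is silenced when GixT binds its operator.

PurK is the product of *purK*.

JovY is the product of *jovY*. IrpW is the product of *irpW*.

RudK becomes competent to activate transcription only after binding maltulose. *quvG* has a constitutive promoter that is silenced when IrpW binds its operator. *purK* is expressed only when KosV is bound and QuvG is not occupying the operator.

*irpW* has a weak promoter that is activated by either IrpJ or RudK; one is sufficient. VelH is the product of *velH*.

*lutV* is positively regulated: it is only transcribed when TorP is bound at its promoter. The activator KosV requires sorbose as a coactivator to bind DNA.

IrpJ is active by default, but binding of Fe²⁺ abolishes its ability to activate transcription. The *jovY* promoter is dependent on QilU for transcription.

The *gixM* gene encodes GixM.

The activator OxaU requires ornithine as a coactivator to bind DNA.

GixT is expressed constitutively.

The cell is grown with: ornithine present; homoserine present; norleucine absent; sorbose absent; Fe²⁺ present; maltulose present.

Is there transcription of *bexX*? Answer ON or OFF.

Norleucine is absent, so QilU is inactive.
Required activator QilU is absent, so *jovY* is not transcribed.
So JovY is not produced.
Sorbose is absent, so KosV is inactive.
Fe²⁺ is present, so IrpJ is inactive.
Maltulose is present, so RudK is active.
Activator RudK is present, so *irpW* is transcribed.
So IrpW is produced and active.
With repressor IrpW bound, *quvG* is not transcribed.
So QuvG is not produced.
Required activator KosV is absent, so *purK* is not transcribed.
So PurK is not produced.
GixT is produced constitutively and is active.
With repressor GixT bound, *velH* is not transcribed.
So VelH is not produced.
Ornithine is present, so OxaU is active.
No repressor is bound and OxaU is active, so *gixM* is transcribed.
So GixM is produced and active.
Required activator JovY is absent, so *bexX* is not transcribed.

OFF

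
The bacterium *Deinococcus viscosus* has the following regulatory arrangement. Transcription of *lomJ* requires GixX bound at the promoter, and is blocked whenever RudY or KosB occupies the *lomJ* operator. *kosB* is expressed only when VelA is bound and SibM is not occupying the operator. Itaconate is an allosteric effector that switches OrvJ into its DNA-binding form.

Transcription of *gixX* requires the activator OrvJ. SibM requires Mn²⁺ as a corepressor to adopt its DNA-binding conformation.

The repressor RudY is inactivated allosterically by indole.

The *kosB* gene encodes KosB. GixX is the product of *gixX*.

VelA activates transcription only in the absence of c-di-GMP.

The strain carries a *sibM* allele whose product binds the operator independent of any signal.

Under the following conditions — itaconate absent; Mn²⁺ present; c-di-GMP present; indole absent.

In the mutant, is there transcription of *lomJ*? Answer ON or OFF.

OFF

Indole is absent, so RudY is active.
Itaconate is absent, so OrvJ is inactive.
Required activator OrvJ is absent, so *gixX* is not transcribed.
So GixX is not produced.
c-di-GMP is present, so VelA is inactive.
SibM is constitutively active in this strain.
With repressor SibM bound, *kosB* is not transcribed.
So KosB is not produced.
With repressor RudY bound, *lomJ* is not transcribed.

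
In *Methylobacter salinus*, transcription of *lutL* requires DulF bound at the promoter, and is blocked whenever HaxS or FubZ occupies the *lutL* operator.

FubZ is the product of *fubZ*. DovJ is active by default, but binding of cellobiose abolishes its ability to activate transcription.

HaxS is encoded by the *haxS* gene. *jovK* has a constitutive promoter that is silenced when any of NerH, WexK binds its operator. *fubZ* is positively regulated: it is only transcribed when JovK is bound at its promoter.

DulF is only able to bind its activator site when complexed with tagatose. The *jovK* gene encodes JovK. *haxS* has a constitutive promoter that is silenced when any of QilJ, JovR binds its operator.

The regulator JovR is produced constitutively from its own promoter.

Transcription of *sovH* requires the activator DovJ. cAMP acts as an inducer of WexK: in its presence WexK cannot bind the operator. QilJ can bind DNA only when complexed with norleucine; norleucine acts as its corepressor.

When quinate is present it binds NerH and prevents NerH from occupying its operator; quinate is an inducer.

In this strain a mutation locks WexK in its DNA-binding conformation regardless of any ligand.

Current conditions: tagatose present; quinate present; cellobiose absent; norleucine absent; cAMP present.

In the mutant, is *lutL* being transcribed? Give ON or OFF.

ON

Tagatose is present, so DulF is active.
Norleucine is absent, so QilJ is inactive.
JovR is produced constitutively and is active.
With repressor JovR bound, *haxS* is not transcribed.
So HaxS is not produced.
Quinate is present, so NerH is inactive.
WexK is constitutively active in this strain.
With repressor WexK bound, *jovK* is not transcribed.
So JovK is not produced.
Required activator JovK is absent, so *fubZ* is not transcribed.
So FubZ is not produced.
No repressor is bound and DulF is active, so *lutL* is transcribed.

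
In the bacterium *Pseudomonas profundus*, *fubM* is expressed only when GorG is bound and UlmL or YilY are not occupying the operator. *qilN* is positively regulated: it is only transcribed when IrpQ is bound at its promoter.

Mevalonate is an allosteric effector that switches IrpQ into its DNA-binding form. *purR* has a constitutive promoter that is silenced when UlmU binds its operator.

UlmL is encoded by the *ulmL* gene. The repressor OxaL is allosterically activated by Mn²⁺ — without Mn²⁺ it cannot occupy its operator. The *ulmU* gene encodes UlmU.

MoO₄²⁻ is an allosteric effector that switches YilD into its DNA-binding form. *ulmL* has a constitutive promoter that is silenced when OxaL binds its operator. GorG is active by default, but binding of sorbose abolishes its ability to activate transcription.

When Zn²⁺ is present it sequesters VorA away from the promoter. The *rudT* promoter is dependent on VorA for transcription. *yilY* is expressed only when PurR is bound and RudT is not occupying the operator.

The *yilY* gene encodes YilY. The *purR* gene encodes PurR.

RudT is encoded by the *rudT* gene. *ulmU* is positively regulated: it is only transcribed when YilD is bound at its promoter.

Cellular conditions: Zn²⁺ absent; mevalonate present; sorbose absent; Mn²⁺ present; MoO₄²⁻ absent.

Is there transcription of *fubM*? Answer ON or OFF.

Sorbose is absent, so GorG is active.
Mn²⁺ is present, so OxaL is active.
With repressor OxaL bound, *ulmL* is not transcribed.
So UlmL is not produced.
MoO₄²⁻ is absent, so YilD is inactive.
Required activator YilD is absent, so *ulmU* is not transcribed.
So UlmU is not produced.
With no repressor bound, *purR* is transcribed.
So PurR is produced and active.
Zn²⁺ is absent, so VorA is active.
No repressor is bound and VorA is active, so *rudT* is transcribed.
So RudT is produced and active.
With repressor RudT bound, *yilY* is not transcribed.
So YilY is not produced.
No repressor is bound and GorG is active, so *fubM* is transcribed.

ON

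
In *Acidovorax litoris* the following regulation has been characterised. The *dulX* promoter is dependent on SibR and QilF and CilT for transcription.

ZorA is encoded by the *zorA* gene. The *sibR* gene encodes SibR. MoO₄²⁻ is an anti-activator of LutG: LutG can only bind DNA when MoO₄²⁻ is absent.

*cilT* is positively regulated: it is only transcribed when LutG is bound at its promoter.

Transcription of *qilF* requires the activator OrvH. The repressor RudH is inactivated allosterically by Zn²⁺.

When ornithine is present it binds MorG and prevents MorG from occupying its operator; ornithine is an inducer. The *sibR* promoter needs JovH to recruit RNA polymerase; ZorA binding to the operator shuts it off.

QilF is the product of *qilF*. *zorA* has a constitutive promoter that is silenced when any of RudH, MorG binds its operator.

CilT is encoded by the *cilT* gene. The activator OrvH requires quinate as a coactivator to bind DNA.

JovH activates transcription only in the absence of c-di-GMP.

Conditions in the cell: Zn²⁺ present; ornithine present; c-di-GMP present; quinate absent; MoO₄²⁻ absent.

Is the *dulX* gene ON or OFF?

c-di-GMP is present, so JovH is inactive.
Zn²⁺ is present, so RudH is inactive.
Ornithine is present, so MorG is inactive.
With no repressor bound, *zorA* is transcribed.
So ZorA is produced and active.
With repressor ZorA bound, *sibR* is not transcribed.
So SibR is not produced.
Quinate is absent, so OrvH is inactive.
Required activator OrvH is absent, so *qilF* is not transcribed.
So QilF is not produced.
MoO₄²⁻ is absent, so LutG is active.
No repressor is bound and LutG is active, so *cilT* is transcribed.
So CilT is produced and active.
Required activator SibR is absent, so *dulX* is not transcribed.

OFF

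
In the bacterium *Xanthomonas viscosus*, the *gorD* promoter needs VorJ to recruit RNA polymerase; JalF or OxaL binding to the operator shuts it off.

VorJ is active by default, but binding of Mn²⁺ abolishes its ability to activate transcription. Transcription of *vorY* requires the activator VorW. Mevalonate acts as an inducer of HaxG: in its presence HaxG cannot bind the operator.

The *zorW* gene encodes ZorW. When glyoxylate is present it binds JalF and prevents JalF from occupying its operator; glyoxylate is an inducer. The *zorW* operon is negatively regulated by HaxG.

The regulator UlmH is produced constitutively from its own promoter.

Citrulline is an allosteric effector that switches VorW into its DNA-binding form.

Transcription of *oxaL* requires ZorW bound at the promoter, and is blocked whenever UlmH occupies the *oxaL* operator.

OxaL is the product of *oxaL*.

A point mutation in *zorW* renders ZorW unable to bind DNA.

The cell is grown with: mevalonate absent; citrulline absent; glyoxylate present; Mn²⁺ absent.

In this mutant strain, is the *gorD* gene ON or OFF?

ON

Glyoxylate is present, so JalF is inactive.
Mn²⁺ is absent, so VorJ is active.
UlmH is produced constitutively and is active.
ZorW is non-functional in this strain, so it has no effect.
With repressor UlmH bound, *oxaL* is not transcribed.
So OxaL is not produced.
No repressor is bound and VorJ is active, so *gorD* is transcribed.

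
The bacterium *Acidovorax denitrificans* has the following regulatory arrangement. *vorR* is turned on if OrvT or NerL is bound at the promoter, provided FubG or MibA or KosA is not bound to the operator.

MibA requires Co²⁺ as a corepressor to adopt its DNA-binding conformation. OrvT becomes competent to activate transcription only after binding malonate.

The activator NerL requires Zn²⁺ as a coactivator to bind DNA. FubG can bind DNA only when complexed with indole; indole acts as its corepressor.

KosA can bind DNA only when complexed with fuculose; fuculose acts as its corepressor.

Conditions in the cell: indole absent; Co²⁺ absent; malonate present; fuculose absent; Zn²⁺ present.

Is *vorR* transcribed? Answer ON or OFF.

ON

Indole is absent, so FubG is inactive.
Malonate is present, so OrvT is active.
Co²⁺ is absent, so MibA is inactive.
Zn²⁺ is present, so NerL is active.
Fuculose is absent, so KosA is inactive.
Activator OrvT is present, so *vorR* is transcribed.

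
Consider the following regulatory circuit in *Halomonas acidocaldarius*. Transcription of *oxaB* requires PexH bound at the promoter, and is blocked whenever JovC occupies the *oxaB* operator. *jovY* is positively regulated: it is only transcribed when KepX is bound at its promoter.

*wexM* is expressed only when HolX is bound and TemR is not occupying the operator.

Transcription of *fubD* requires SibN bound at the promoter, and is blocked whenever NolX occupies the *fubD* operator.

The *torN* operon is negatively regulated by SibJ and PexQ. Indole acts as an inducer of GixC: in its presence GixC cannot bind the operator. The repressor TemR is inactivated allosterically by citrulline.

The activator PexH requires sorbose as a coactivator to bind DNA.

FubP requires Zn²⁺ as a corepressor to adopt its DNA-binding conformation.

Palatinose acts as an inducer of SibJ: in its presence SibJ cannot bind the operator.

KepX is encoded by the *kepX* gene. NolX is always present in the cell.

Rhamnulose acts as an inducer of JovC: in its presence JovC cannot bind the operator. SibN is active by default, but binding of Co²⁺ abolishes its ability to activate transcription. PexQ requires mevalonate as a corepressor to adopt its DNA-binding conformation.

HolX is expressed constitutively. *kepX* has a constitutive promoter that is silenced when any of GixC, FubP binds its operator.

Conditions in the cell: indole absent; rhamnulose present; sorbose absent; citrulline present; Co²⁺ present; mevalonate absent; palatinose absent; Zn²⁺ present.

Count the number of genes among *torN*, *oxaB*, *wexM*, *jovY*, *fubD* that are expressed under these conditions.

Palatinose is absent, so SibJ is active.
Mevalonate is absent, so PexQ is inactive.
With repressor SibJ bound, *torN* is not transcribed.
→ *torN* is OFF.
Sorbose is absent, so PexH is inactive.
Rhamnulose is present, so JovC is inactive.
Required activator PexH is absent, so *oxaB* is not transcribed.
→ *oxaB* is OFF.
Citrulline is present, so TemR is inactive.
HolX is produced constitutively and is active.
No repressor is bound and HolX is active, so *wexM* is transcribed.
→ *wexM* is ON.
Indole is absent, so GixC is active.
Zn²⁺ is present, so FubP is active.
With repressor GixC bound, *kepX* is not transcribed.
So KepX is not produced.
Required activator KepX is absent, so *jovY* is not transcribed.
→ *jovY* is OFF.
NolX is produced constitutively and is active.
Co²⁺ is present, so SibN is inactive.
With repressor NolX bound, *fubD* is not transcribed.
→ *fubD* is OFF.
1 of the 5 genes is transcribed.

1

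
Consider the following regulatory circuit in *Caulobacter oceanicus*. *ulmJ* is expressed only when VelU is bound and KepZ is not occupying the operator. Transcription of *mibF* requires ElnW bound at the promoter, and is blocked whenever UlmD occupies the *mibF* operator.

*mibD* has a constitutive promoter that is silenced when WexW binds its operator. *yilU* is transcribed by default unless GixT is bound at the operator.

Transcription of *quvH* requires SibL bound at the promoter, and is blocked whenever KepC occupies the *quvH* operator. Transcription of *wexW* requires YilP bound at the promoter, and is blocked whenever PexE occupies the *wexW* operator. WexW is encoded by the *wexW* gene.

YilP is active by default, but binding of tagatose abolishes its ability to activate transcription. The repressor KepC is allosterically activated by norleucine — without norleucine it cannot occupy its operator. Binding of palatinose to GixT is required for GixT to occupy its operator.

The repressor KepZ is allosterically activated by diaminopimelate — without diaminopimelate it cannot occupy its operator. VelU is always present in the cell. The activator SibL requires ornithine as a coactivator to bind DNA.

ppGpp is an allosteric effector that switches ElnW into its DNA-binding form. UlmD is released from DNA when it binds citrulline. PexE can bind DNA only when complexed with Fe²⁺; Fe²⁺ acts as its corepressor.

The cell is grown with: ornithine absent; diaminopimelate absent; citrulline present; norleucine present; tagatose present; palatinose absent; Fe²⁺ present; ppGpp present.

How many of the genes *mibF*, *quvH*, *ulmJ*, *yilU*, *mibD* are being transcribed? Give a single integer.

Citrulline is present, so UlmD is inactive.
ppGpp is present, so ElnW is active.
No repressor is bound and ElnW is active, so *mibF* is transcribed.
→ *mibF* is ON.
Norleucine is present, so KepC is active.
Ornithine is absent, so SibL is inactive.
With repressor KepC bound, *quvH* is not transcribed.
→ *quvH* is OFF.
VelU is produced constitutively and is active.
Diaminopimelate is absent, so KepZ is inactive.
No repressor is bound and VelU is active, so *ulmJ* is transcribed.
→ *ulmJ* is ON.
Palatinose is absent, so GixT is inactive.
With no repressor bound, *yilU* is transcribed.
→ *yilU* is ON.
Fe²⁺ is present, so PexE is active.
Tagatose is present, so YilP is inactive.
With repressor PexE bound, *wexW* is not transcribed.
So WexW is not produced.
With no repressor bound, *mibD* is transcribed.
→ *mibD* is ON.
4 of the 5 genes are transcribed.

4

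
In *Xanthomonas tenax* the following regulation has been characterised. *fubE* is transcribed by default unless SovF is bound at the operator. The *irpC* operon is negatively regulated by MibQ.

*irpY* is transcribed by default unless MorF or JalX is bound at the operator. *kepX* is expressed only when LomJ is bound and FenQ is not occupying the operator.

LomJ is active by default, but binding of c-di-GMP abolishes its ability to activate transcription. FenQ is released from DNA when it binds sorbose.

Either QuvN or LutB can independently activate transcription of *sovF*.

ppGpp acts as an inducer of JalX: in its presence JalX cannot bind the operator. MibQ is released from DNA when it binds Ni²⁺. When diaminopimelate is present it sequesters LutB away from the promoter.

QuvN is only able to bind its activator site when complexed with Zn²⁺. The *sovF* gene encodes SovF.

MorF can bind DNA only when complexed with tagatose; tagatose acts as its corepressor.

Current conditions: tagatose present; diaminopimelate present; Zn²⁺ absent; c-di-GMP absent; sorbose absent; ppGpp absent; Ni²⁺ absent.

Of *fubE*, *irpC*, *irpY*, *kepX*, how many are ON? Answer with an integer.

Zn²⁺ is absent, so QuvN is inactive.
Diaminopimelate is present, so LutB is inactive.
No activator is available at the *sovF* promoter, so *sovF* is not transcribed.
So SovF is not produced.
With no repressor bound, *fubE* is transcribed.
→ *fubE* is ON.
Ni²⁺ is absent, so MibQ is active.
With repressor MibQ bound, *irpC* is not transcribed.
→ *irpC* is OFF.
Tagatose is present, so MorF is active.
ppGpp is absent, so JalX is active.
With repressor MorF bound, *irpY* is not transcribed.
→ *irpY* is OFF.
c-di-GMP is absent, so LomJ is active.
Sorbose is absent, so FenQ is active.
With repressor FenQ bound, *kepX* is not transcribed.
→ *kepX* is OFF.
1 of the 4 genes is transcribed.

1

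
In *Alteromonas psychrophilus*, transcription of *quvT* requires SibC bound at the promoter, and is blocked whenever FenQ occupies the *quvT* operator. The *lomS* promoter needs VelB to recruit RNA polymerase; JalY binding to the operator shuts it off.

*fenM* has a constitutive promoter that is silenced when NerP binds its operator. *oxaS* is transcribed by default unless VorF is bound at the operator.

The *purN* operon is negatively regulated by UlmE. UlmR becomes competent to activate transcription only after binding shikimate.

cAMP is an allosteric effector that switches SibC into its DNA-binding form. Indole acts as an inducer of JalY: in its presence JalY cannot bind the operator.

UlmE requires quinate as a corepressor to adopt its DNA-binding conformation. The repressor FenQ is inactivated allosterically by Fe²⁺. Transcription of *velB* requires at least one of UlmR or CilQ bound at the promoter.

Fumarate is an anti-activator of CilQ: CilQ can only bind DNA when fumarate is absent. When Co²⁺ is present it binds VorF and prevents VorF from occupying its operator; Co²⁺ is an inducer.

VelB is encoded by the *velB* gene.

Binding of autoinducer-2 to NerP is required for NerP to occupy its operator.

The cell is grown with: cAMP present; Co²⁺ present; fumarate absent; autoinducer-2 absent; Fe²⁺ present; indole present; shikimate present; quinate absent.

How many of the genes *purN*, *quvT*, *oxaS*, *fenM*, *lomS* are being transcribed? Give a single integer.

Quinate is absent, so UlmE is inactive.
With no repressor bound, *purN* is transcribed.
→ *purN* is ON.
cAMP is present, so SibC is active.
Fe²⁺ is present, so FenQ is inactive.
No repressor is bound and SibC is active, so *quvT* is transcribed.
→ *quvT* is ON.
Co²⁺ is present, so VorF is inactive.
With no repressor bound, *oxaS* is transcribed.
→ *oxaS* is ON.
Autoinducer-2 is absent, so NerP is inactive.
With no repressor bound, *fenM* is transcribed.
→ *fenM* is ON.
Shikimate is present, so UlmR is active.
Fumarate is absent, so CilQ is active.
Activator UlmR is present, so *velB* is transcribed.
So VelB is produced and active.
Indole is present, so JalY is inactive.
No repressor is bound and VelB is active, so *lomS* is transcribed.
→ *lomS* is ON.
5 of the 5 genes are transcribed.

5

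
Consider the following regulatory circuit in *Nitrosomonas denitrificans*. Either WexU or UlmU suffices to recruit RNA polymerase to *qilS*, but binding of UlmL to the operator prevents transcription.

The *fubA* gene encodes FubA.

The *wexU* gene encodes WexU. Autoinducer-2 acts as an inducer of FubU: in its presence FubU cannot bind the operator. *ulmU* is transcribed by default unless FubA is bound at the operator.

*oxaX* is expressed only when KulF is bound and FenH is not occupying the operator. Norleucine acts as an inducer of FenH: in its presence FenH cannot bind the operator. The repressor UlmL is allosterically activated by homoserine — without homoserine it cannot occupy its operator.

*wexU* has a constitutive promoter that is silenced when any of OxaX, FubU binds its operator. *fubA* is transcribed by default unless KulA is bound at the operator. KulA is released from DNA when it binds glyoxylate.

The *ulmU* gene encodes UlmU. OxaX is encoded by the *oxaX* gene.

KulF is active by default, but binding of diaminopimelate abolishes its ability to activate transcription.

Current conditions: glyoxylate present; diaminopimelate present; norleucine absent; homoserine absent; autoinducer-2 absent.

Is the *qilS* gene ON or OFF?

Norleucine is absent, so FenH is active.
Diaminopimelate is present, so KulF is inactive.
With repressor FenH bound, *oxaX* is not transcribed.
So OxaX is not produced.
Autoinducer-2 is absent, so FubU is active.
With repressor FubU bound, *wexU* is not transcribed.
So WexU is not produced.
Homoserine is absent, so UlmL is inactive.
Glyoxylate is present, so KulA is inactive.
With no repressor bound, *fubA* is transcribed.
So FubA is produced and active.
With repressor FubA bound, *ulmU* is not transcribed.
So UlmU is not produced.
No activator is available at the *qilS* promoter, so *qilS* is not transcribed.

OFF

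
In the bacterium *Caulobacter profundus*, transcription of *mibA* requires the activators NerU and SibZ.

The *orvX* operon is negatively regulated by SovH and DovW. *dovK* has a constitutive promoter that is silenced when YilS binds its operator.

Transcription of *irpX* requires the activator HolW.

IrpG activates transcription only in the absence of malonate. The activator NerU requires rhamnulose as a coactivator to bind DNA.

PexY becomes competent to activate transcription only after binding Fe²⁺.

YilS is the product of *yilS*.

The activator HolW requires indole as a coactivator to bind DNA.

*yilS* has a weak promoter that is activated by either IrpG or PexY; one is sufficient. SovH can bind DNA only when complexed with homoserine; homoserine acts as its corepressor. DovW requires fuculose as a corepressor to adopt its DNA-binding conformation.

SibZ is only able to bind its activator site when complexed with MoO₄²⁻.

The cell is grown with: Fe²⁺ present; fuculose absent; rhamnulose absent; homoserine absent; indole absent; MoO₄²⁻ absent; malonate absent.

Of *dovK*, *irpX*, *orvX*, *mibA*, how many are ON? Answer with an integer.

Malonate is absent, so IrpG is active.
Fe²⁺ is present, so PexY is active.
Activator IrpG is present, so *yilS* is transcribed.
So YilS is produced and active.
With repressor YilS bound, *dovK* is not transcribed.
→ *dovK* is OFF.
Indole is absent, so HolW is inactive.
Required activator HolW is absent, so *irpX* is not transcribed.
→ *irpX* is OFF.
Homoserine is absent, so SovH is inactive.
Fuculose is absent, so DovW is inactive.
With no repressor bound, *orvX* is transcribed.
→ *orvX* is ON.
Rhamnulose is absent, so NerU is inactive.
MoO₄²⁻ is absent, so SibZ is inactive.
Required activator NerU is absent, so *mibA* is not transcribed.
→ *mibA* is OFF.
1 of the 4 genes is transcribed.

1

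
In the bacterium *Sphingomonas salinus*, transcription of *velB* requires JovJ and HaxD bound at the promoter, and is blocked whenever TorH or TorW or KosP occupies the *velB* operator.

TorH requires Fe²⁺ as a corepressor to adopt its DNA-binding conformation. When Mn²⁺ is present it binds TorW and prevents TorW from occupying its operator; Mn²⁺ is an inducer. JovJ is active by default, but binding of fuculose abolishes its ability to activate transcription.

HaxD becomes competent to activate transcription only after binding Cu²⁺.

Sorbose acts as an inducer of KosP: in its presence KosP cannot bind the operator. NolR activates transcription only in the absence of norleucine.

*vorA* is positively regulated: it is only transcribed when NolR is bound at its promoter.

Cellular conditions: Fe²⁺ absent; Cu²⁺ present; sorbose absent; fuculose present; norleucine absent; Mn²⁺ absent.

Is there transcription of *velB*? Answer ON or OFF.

OFF

Fuculose is present, so JovJ is inactive.
Fe²⁺ is absent, so TorH is inactive.
Mn²⁺ is absent, so TorW is active.
Cu²⁺ is present, so HaxD is active.
Sorbose is absent, so KosP is active.
With repressor TorW bound, *velB* is not transcribed.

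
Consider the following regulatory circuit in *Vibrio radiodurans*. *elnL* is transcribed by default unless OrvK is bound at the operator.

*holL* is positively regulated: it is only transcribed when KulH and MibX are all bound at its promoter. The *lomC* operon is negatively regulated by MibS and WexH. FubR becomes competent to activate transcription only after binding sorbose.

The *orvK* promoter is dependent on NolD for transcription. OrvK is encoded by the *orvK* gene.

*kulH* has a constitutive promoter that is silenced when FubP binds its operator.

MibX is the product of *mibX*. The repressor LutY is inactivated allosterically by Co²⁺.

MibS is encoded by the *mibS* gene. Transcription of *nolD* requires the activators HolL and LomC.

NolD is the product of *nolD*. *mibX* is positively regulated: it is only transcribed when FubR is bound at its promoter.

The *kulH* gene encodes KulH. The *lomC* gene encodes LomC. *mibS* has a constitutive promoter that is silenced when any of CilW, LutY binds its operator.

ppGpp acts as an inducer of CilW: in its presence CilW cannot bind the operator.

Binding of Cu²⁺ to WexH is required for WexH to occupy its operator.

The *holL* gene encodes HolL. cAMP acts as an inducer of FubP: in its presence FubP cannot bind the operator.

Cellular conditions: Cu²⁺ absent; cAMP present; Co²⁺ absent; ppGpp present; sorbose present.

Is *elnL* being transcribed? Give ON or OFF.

cAMP is present, so FubP is inactive.
With no repressor bound, *kulH* is transcribed.
So KulH is produced and active.
Sorbose is present, so FubR is active.
No repressor is bound and FubR is active, so *mibX* is transcribed.
So MibX is produced and active.
No repressor is bound and KulH and MibX are active, so *holL* is transcribed.
So HolL is produced and active.
ppGpp is present, so CilW is inactive.
Co²⁺ is absent, so LutY is active.
With repressor LutY bound, *mibS* is not transcribed.
So MibS is not produced.
Cu²⁺ is absent, so WexH is inactive.
With no repressor bound, *lomC* is transcribed.
So LomC is produced and active.
No repressor is bound and HolL and LomC are active, so *nolD* is transcribed.
So NolD is produced and active.
No repressor is bound and NolD is active, so *orvK* is transcribed.
So OrvK is produced and active.
With repressor OrvK bound, *elnL* is not transcribed.

OFF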